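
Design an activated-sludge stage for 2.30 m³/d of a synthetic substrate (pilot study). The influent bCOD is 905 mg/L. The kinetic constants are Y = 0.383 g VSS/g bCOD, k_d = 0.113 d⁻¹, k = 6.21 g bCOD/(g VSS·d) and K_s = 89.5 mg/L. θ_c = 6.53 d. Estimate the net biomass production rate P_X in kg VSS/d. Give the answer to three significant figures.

From the Monod/SRT balance for a CMAS, S = K_s·(1+k_d θ_c)/[θ_c·(Y k − k_d) − 1] = 89.5 × (1 + 0.113 × 6.53) / [6.53 × (0.383 × 6.21 − 0.113) − 1] = 155.5 / 13.79 = 11.28 mg/L.
Correct the yield for decay: Y_obs = Y/(1 + k_d θ_c) = 0.383 / (1 + 0.113 × 6.53) = 0.383 / 1.738 = 0.2204.
ΔS = 905 − 11.3 = 893.7 mg/L, so the substrate removal rate is 2.30 × 893.7/1000 = 2.056 kg bCOD/d.
Biomass produced: P_X = Y_obs·Q·ΔS = 0.2204 × 2.056 ≈ 0.4530 kg VSS/d.

P_X ≈ 0.453 kg VSS/d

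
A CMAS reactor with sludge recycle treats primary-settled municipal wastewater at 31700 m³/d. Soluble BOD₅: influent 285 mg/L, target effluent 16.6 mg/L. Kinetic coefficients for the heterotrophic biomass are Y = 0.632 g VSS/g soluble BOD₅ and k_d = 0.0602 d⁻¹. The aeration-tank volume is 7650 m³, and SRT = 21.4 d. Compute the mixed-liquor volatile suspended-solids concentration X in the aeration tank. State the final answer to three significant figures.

X ≈ 6570 mg/L

Solving the biomass balance for X: X = Y Q (S₀−S) θ_c / [V (1+k_d θ_c)] = 0.632 × 31700 × (285 − 16.6) × 21.4 / [7650 × (1 + 0.0602 × 21.4)] = 6574 mg/L.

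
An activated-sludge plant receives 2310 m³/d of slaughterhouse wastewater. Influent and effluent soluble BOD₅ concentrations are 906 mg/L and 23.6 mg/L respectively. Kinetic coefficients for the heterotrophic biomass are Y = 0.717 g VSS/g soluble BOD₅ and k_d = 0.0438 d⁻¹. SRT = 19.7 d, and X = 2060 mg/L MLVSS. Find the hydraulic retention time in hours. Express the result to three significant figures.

τ ≈ 77.9 h

Rearranging the biomass balance for a CMAS with decay, V = Y·Q·ΔS·θ_c / [X·(1+k_d θ_c)] = 0.717 × 2310 × (906 − 23.6) × 19.7 / [2060 × (1 + 0.0438 × 19.7)] = 2.88×10^7 / 3837 = 7503 m³.
HRT = V/Q = 7503 m³ / 2310 m³·d⁻¹ = 3.248 d × 24 = 77.95 h.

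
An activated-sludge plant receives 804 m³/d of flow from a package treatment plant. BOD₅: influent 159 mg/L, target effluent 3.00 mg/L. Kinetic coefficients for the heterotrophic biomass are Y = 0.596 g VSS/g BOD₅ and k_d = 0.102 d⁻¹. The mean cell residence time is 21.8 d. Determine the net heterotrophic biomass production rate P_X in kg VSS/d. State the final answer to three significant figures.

P_X ≈ 23.2 kg VSS/d

Correct the yield for decay: Y_obs = Y/(1 + k_d θ_c) = 0.596 / (1 + 0.102 × 21.8) = 0.596 / 3.224 = 0.1849.
Mass of BOD₅ removed per day: Q(S₀ − S) = 804 × 156.0 g/m³ = 125.4 kg/d.
P_X = Y_obs · Q(S₀ − S) = 0.1849 × 125.4 = 23.19 kg VSS/d.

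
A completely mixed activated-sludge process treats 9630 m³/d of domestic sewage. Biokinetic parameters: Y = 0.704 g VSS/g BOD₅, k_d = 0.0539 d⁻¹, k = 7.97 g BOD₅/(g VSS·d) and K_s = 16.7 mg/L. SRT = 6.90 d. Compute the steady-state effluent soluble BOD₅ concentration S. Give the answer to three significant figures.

From the Monod/SRT balance for a CMAS, S = K_s·(1+k_d θ_c)/[θ_c·(Y k − k_d) − 1] = 16.7 × (1 + 0.0539 × 6.90) / [6.90 × (0.704 × 7.97 − 0.0539) − 1] = 22.91 / 37.34 = 0.6135 mg/L.

S ≈ 0.614 mg/L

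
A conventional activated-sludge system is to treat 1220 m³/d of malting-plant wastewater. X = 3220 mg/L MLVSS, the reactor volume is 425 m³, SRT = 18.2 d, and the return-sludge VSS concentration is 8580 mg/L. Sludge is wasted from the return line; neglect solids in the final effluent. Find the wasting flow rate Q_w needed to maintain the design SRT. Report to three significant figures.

Q_w = (V·X)/(θ_c X_r) = 425.0 × 3220 / (18.2 × 8580) = 8.764 m³/d.

Q_w ≈ 8.76 m³/d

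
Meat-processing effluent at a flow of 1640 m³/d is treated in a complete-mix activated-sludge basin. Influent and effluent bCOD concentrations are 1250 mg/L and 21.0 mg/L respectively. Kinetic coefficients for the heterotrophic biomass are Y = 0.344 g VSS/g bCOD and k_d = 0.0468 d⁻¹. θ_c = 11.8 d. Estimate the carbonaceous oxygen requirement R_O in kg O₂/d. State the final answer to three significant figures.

R_O ≈ 1380 kg O₂/d

Y_obs = Y / (1 + k_d θ_c) = 0.344 / (1 + 0.0468 × 11.8) = 0.344 / 1.552 = 0.2216.
Q·(S₀ − S) = 1640 × (1250 − 21.0) × 10⁻³ = 2016 kg/d removed.
Net sludge production P_X = 0.2216 × 2016 = 446.7 kg VSS/d.
Carbonaceous O₂ demand = substrate oxidised − cell-mass equivalent = 2016 − 1.42 × 446.7 = 1381 kg O₂/d.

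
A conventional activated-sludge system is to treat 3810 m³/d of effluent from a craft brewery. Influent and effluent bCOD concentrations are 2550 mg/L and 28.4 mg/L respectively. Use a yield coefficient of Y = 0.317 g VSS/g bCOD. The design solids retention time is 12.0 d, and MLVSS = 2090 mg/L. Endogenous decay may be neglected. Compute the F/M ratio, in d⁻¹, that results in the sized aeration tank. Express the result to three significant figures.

Biomass mass balance (decay neglected): V·X = Y·Q·(S₀ − S)·θ_c, so V = 0.317 × 3810 × (2550 − 28.4) × 12.0 / 2090 = 17486 m³.
F/M = applied load / biomass = Q·S₀/(V·X) = 3810 × 2550 / (17486 × 2090) = 0.2658 d⁻¹.

F/M ≈ 0.266 d⁻¹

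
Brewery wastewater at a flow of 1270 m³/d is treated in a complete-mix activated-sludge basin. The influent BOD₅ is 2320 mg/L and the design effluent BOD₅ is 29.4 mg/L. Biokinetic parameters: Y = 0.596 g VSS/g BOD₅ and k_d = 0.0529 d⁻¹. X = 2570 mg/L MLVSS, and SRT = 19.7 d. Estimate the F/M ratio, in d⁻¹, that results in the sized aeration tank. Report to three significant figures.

F/M ≈ 0.176 d⁻¹

Rearranging the biomass balance for a CMAS with decay, V = Y·Q·ΔS·θ_c / [X·(1+k_d θ_c)] = 0.596 × 1270 × (2320 − 29.4) × 19.7 / [2570 × (1 + 0.0529 × 19.7)] = 3.42×10^7 / 5248 = 6508 m³.
F/M = Q·S₀ / (V·X) = 1270 × 2320 / (6508 × 2570) = 0.1762 g BOD₅·(g VSS·d)⁻¹.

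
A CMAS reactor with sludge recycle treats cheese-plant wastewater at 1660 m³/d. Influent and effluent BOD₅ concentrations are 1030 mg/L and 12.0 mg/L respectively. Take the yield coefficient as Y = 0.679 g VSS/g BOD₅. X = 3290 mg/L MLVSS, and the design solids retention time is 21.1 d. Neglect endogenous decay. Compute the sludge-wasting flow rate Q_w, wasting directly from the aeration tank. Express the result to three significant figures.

With k_d = 0 the design equation reduces to V = Y Q (S₀−S) θ_c / X = 0.679 × 1660 × (1030 − 12.0) × 21.1 / 3290 = 7359 m³.
For wasting at MLVSS concentration, Q_w = V/θ_c = 7359/21.1 = 348.8 m³/d.

Q_w ≈ 349 m³/d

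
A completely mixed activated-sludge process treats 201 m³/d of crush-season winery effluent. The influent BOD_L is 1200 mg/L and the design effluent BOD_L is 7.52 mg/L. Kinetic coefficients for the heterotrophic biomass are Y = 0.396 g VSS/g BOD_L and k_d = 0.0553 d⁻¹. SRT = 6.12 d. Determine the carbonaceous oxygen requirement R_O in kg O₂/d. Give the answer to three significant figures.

Correct the yield for decay: Y_obs = Y/(1 + k_d θ_c) = 0.396 / (1 + 0.0553 × 6.12) = 0.396 / 1.338 = 0.2959.
Mass of BOD_L removed per day: Q(S₀ − S) = 201 × 1192 g/m³ = 239.7 kg/d.
Biomass synthesised: P_X = Y_obs × 239.7 = 70.92 kg VSS/d.
R_O = Q·(S₀ − S) − 1.42·P_X = 239.7 − 1.42 × 70.92 = 139.0 kg O₂/d.

R_O ≈ 139 kg O₂/d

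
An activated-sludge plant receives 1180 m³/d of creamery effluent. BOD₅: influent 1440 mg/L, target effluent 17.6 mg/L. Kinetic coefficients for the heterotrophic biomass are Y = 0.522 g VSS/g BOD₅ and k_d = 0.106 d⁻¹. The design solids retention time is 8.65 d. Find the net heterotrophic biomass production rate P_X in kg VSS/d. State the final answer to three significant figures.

The observed yield is Y_obs = Y/(1 + k_d·θ_c) = 0.522 / (1 + 0.106 × 8.65) = 0.522 / 1.917 = 0.2723 g VSS per g BOD₅ removed.
Mass of BOD₅ removed per day: Q(S₀ − S) = 1180 × 1422 g/m³ = 1678 kg/d.
So the net sludge growth is P_X = 0.2723 × 1678 = 457.1 kg VSS/d.

P_X ≈ 457 kg VSS/d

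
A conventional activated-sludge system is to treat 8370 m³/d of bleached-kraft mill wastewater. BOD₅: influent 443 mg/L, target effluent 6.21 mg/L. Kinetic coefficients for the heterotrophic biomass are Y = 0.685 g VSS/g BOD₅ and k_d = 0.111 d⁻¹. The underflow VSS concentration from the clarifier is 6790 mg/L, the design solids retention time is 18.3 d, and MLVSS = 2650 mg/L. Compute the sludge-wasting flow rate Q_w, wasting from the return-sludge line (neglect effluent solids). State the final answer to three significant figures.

Q_w ≈ 122 m³/d

Steady-state biomass mass balance: V·X·(1 + k_d·θ_c) = Y·Q·(S₀ − S)·θ_c, so V = 0.685 × 8370 × (443 − 6.21) × 18.3 / [2650 × (1 + 0.111 × 18.3)] = 4.58×10^7 / 8033 = 5705 m³.
Wasting from the return line (neglecting effluent solids): Q_w = V·X / (θ_c·X_r) = 5705 × 2650 / (18.3 × 6790) = 121.7 m³/d.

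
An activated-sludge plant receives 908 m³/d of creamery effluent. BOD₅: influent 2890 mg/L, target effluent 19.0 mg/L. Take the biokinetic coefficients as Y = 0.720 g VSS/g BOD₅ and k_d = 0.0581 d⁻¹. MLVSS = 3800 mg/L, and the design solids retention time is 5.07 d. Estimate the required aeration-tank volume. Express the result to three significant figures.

V ≈ 1930 m³

Rearranging the biomass balance for a CMAS with decay, V = Y·Q·ΔS·θ_c / [X·(1+k_d θ_c)] = 0.720 × 908 × (2890 − 19.0) × 5.07 / [3800 × (1 + 0.0581 × 5.07)] = 9.52×10^6 / 4919 = 1934 m³.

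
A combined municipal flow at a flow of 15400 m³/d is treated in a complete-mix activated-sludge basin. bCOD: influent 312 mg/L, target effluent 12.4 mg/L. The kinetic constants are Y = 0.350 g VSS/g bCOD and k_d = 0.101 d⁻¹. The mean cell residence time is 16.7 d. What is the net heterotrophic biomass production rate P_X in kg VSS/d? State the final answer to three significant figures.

Y_obs = Y / (1 + k_d θ_c) = 0.350 / (1 + 0.101 × 16.7) = 0.350 / 2.687 = 0.1303.
Mass of bCOD removed per day: Q(S₀ − S) = 15400 × 299.6 g/m³ = 4614 kg/d.
P_X = Y_obs · Q(S₀ − S) = 0.1303 × 4614 = 601.1 kg VSS/d.

P_X ≈ 601 kg VSS/d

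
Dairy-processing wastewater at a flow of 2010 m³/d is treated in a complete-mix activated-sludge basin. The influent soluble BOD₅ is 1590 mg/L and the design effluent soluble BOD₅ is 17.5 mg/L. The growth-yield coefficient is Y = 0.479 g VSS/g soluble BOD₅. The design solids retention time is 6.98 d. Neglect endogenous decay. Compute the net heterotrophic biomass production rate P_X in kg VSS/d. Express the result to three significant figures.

P_X ≈ 1510 kg VSS/d

With endogenous decay neglected, the observed yield equals the true yield: Y_obs = Y = 0.479 g VSS/g soluble BOD₅.
Substrate removed = Q·(S₀ − S) = 2010 m³/d × (1590 − 17.5) g/m³ = 3.16×10^6 g/d = 3161 kg/d.
P_X = Y_obs · Q(S₀ − S) = 0.4790 × 3161 = 1514 kg VSS/d.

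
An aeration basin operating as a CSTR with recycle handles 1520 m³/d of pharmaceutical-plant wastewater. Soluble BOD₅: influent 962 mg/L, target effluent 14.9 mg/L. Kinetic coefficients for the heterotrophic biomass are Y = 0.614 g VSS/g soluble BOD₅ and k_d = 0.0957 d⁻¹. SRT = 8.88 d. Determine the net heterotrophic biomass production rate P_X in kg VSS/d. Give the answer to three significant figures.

P_X ≈ 478 kg VSS/d

The observed yield is Y_obs = Y/(1 + k_d·θ_c) = 0.614 / (1 + 0.0957 × 8.88) = 0.614 / 1.850 = 0.3319 g VSS per g soluble BOD₅ removed.
Q·(S₀ − S) = 1520 × (962 − 14.9) × 10⁻³ = 1440 kg/d removed.
P_X = Y_obs · Q(S₀ − S) = 0.3319 × 1440 = 477.8 kg VSS/d.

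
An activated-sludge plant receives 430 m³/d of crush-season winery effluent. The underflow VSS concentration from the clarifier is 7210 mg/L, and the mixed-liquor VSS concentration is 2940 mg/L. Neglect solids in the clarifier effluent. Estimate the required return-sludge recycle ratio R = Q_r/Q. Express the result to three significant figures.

R ≈ 0.689

Solids balance on the clarifier gives (1+R)X = R·X_r, so R = X/(X_r − X) = 2940 / (7210 − 2940) = 0.6885.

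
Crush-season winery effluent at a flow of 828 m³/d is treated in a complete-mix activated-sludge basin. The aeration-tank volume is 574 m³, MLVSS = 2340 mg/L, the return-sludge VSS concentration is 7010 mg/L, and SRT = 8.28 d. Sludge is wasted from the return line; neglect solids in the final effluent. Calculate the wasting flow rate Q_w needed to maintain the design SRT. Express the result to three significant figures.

θ_c = V·X/(Q_w·X_r) when wasting from the recycle, so Q_w = V·X/(θ_c·X_r) = 574.0 × 2340 / (8.28 × 7010) = 23.14 m³/d.

Q_w ≈ 23.1 m³/d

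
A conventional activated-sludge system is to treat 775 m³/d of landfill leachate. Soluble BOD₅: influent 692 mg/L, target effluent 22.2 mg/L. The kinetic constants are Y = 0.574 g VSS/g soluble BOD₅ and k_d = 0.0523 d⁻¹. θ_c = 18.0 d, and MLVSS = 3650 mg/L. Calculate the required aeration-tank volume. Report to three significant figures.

V ≈ 757 m³

Steady-state biomass mass balance: V·X·(1 + k_d·θ_c) = Y·Q·(S₀ − S)·θ_c, so V = 0.574 × 775 × (692 − 22.2) × 18.0 / [3650 × (1 + 0.0523 × 18.0)] = 5.36×10^6 / 7086 = 756.9 m³.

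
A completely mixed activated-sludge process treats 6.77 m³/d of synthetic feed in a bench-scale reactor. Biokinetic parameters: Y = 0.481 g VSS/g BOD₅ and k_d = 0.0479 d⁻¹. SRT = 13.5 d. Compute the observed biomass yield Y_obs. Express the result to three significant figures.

Y_obs = Y / (1 + k_d θ_c) = 0.481 / (1 + 0.0479 × 13.5) = 0.481 / 1.647 = 0.2921.

Y_obs ≈ 0.292 g VSS/g BOD₅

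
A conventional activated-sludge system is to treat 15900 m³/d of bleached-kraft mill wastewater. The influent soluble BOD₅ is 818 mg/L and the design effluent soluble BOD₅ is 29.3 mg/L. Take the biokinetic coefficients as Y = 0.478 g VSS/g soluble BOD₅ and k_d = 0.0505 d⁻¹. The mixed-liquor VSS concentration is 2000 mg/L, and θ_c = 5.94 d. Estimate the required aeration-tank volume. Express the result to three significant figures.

V ≈ 13700 m³

Steady-state biomass mass balance: V·X·(1 + k_d·θ_c) = Y·Q·(S₀ − S)·θ_c, so V = 0.478 × 15900 × (818 − 29.3) × 5.94 / [2000 × (1 + 0.0505 × 5.94)] = 3.56×10^7 / 2600 = 13695 m³.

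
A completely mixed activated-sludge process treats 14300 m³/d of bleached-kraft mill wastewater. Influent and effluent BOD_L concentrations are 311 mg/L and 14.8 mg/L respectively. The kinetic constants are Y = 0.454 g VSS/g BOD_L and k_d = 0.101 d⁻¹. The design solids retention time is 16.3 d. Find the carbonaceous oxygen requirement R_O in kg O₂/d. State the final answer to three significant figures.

The observed yield is Y_obs = Y/(1 + k_d·θ_c) = 0.454 / (1 + 0.101 × 16.3) = 0.454 / 2.646 = 0.1716 g VSS per g BOD_L removed.
ΔS = 311 − 14.8 = 296.2 mg/L, so the substrate removal rate is 14300 × 296.2/1000 = 4236 kg BOD_L/d.
P_X = Y_obs·Q·(S₀ − S) = 0.1716 × 4236 = 726.7 kg VSS/d.
Carbonaceous O₂ demand = substrate oxidised − cell-mass equivalent = 4236 − 1.42 × 726.7 = 3204 kg O₂/d.

R_O ≈ 3200 kg O₂/d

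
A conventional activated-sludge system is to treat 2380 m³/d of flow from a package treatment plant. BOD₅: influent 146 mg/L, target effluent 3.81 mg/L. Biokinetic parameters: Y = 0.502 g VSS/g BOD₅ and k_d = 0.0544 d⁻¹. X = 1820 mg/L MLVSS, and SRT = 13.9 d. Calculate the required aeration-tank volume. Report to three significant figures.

V ≈ 739 m³

Rearranging the biomass balance for a CMAS with decay, V = Y·Q·ΔS·θ_c / [X·(1+k_d θ_c)] = 0.502 × 2380 × (146 − 3.81) × 13.9 / [1820 × (1 + 0.0544 × 13.9)] = 2.36×10^6 / 3196 = 738.8 m³.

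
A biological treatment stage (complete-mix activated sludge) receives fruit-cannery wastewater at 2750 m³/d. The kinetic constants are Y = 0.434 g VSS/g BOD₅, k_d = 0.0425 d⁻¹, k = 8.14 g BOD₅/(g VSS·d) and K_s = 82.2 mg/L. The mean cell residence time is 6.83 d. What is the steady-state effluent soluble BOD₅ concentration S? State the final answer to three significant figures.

From the Monod/SRT balance for a CMAS, S = K_s·(1+k_d θ_c)/[θ_c·(Y k − k_d) − 1] = 82.2 × (1 + 0.0425 × 6.83) / [6.83 × (0.434 × 8.14 − 0.0425) − 1] = 106.1 / 22.84 = 4.644 mg/L.

S ≈ 4.64 mg/L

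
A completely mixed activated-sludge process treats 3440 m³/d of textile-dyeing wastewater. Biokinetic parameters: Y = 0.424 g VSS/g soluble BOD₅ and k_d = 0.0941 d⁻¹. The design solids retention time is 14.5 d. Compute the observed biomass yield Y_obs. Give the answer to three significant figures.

Y_obs = Y / (1 + k_d θ_c) = 0.424 / (1 + 0.0941 × 14.5) = 0.424 / 2.364 = 0.1793.

Y_obs ≈ 0.179 g VSS/g soluble BOD₅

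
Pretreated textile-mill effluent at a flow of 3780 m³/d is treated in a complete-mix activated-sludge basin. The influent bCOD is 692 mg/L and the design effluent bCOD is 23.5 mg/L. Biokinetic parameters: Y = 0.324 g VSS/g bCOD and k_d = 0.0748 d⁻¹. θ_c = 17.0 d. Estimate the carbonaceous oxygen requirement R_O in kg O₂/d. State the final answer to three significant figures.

R_O ≈ 2020 kg O₂/d

Correct the yield for decay: Y_obs = Y/(1 + k_d θ_c) = 0.324 / (1 + 0.0748 × 17.0) = 0.324 / 2.272 = 0.1426.
Q·(S₀ − S) = 3780 × (692 − 23.5) × 10⁻³ = 2527 kg/d removed.
Biomass synthesised: P_X = Y_obs × 2527 = 360.4 kg VSS/d.
R_O = Q·ΔS − 1.42 P_X = 2527 − 511.8 = 2015 kg O₂/d.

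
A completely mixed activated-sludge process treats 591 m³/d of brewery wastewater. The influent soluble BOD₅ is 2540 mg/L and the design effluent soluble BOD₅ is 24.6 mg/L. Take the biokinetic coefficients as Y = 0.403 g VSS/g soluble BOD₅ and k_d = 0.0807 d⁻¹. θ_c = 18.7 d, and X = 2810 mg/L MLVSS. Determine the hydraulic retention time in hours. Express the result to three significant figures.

From the SRT design equation V = Y Q (S₀−S) θ_c / [X (1 + k_d θ_c)] = 0.403 × 591 × (2540 − 24.6) × 18.7 / [2810 × (1 + 0.0807 × 18.7)] = 1.12×10^7 / 7051 = 1589 m³.
τ = V/Q = 1589/591 = 2.689 d, or 64.53 h.

τ ≈ 64.5 h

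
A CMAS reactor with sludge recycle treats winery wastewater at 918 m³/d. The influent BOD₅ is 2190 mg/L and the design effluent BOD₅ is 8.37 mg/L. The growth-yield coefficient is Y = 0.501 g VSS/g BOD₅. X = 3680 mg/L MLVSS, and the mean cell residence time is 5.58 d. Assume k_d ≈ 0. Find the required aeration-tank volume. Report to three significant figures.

V ≈ 1520 m³

Biomass mass balance (decay neglected): V·X = Y·Q·(S₀ − S)·θ_c, so V = 0.501 × 918 × (2190 − 8.37) × 5.58 / 3680 = 1521 m³.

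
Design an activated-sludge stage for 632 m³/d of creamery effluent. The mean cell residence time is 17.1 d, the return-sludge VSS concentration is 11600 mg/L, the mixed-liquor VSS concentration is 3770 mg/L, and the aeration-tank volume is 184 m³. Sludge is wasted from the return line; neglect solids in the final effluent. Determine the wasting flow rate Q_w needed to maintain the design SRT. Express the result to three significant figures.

Q_w = (V·X)/(θ_c X_r) = 184.0 × 3770 / (17.1 × 11600) = 3.497 m³/d.

Q_w ≈ 3.50 m³/d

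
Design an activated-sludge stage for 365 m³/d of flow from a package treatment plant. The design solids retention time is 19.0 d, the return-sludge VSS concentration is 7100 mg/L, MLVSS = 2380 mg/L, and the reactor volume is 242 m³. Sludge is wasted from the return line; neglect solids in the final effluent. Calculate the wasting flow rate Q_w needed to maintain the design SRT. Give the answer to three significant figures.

Q_w ≈ 4.27 m³/d

θ_c = V·X/(Q_w·X_r) when wasting from the recycle, so Q_w = V·X/(θ_c·X_r) = 242.0 × 2380 / (19.0 × 7100) = 4.270 m³/d.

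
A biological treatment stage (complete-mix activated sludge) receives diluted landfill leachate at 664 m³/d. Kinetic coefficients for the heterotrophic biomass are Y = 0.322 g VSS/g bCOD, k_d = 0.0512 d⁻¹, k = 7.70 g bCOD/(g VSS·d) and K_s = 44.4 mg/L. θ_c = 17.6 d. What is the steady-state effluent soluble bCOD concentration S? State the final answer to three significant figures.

S ≈ 2.02 mg/L

Effluent substrate depends only on kinetics and SRT: S = K_s(1 + k_d θ_c) / [θ_c(Yk − k_d) − 1] = 44.4 × (1 + 0.0512 × 17.6) / [17.6 × (0.322 × 7.70 − 0.0512) − 1] = 84.41 / 41.74 = 2.022 mg/L.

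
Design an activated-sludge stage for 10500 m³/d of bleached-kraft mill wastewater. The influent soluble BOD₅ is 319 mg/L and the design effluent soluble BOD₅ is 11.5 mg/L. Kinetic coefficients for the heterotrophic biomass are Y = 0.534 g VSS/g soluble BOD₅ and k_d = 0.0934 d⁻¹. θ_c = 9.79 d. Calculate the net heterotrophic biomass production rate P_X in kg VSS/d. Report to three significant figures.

P_X ≈ 901 kg VSS/d

Correct the yield for decay: Y_obs = Y/(1 + k_d θ_c) = 0.534 / (1 + 0.0934 × 9.79) = 0.534 / 1.914 = 0.2789.
ΔS = 319 − 11.5 = 307.5 mg/L, so the substrate removal rate is 10500 × 307.5/1000 = 3229 kg soluble BOD₅/d.
Biomass produced: P_X = Y_obs·Q·ΔS = 0.2789 × 3229 ≈ 900.6 kg VSS/d.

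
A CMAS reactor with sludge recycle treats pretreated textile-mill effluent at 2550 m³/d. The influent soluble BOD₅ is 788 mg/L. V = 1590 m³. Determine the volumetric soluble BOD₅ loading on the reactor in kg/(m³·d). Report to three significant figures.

L_v ≈ 1.26 kg soluble BOD₅/(m³·d)

L_v = Q S₀ / V = 2550 × 788 × 10⁻³ / 1590 = 1.264 kg/(m³·d).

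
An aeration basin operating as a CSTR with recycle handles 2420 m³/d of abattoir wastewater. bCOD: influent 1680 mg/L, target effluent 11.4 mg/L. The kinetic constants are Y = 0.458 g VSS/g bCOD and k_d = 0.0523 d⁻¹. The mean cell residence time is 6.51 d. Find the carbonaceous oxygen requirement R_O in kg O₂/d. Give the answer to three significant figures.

R_O ≈ 2080 kg O₂/d

Correct the yield for decay: Y_obs = Y/(1 + k_d θ_c) = 0.458 / (1 + 0.0523 × 6.51) = 0.458 / 1.340 = 0.3417.
Substrate removed = Q·(S₀ − S) = 2420 m³/d × (1680 − 11.4) g/m³ = 4.04×10^6 g/d = 4038 kg/d.
Biomass synthesised: P_X = Y_obs × 4038 = 1380 kg VSS/d.
R_O = Q·ΔS − 1.42 P_X = 4038 − 1959 = 2079 kg O₂/d.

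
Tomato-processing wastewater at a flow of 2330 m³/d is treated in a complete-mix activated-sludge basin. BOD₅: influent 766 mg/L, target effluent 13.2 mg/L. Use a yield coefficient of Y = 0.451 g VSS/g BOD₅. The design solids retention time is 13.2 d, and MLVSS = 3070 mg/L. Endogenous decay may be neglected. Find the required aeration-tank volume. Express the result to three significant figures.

V ≈ 3400 m³

V·X = Y·Q·ΔS·θ_c gives V = 0.451 × 2330 × (766 − 13.2) × 13.2 / 3070 = 3401 m³.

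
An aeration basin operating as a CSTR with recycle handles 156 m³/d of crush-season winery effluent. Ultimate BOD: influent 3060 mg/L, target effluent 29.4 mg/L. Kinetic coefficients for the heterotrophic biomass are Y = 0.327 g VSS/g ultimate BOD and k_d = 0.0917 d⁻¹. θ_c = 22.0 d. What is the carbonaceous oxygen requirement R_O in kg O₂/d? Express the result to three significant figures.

R_O ≈ 400 kg O₂/d

The observed yield is Y_obs = Y/(1 + k_d·θ_c) = 0.327 / (1 + 0.0917 × 22.0) = 0.327 / 3.017 = 0.1084 g VSS per g ultimate BOD removed.
Substrate removed = Q·(S₀ − S) = 156 m³/d × (3060 − 29.4) g/m³ = 4.73×10^5 g/d = 472.8 kg/d.
Biomass synthesised: P_X = Y_obs × 472.8 = 51.24 kg VSS/d.
R_O = Q·ΔS − 1.42 P_X = 472.8 − 72.75 = 400.0 kg O₂/d.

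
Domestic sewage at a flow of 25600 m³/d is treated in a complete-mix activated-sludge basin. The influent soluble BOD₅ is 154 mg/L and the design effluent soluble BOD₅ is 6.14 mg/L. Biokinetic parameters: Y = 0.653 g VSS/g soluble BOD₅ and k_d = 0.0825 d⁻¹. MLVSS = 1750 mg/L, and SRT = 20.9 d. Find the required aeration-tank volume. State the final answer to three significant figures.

V ≈ 10800 m³

Steady-state biomass mass balance: V·X·(1 + k_d·θ_c) = Y·Q·(S₀ − S)·θ_c, so V = 0.653 × 25600 × (154 − 6.14) × 20.9 / [1750 × (1 + 0.0825 × 20.9)] = 5.17×10^7 / 4767 = 10836 m³.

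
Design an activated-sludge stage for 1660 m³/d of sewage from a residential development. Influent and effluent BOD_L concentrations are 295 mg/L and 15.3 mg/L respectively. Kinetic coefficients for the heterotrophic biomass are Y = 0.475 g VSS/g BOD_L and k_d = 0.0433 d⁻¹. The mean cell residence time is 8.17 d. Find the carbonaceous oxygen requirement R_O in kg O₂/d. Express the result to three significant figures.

R_O ≈ 233 kg O₂/d

Y_obs = Y / (1 + k_d θ_c) = 0.475 / (1 + 0.0433 × 8.17) = 0.475 / 1.354 = 0.3509.
ΔS = 295 − 15.3 = 279.7 mg/L, so the substrate removal rate is 1660 × 279.7/1000 = 464.3 kg BOD_L/d.
Net sludge production P_X = 0.3509 × 464.3 = 162.9 kg VSS/d.
R_O = Q·(S₀ − S) − 1.42·P_X = 464.3 − 1.42 × 162.9 = 233.0 kg O₂/d.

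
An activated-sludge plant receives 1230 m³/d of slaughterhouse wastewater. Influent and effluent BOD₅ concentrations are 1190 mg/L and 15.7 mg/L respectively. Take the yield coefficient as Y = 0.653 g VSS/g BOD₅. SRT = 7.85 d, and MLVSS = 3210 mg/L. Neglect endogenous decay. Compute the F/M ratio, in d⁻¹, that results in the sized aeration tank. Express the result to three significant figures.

F/M ≈ 0.198 d⁻¹

Biomass mass balance (decay neglected): V·X = Y·Q·(S₀ − S)·θ_c, so V = 0.653 × 1230 × (1190 − 15.7) × 7.85 / 3210 = 2307 m³.
F/M = applied load / biomass = Q·S₀/(V·X) = 1230 × 1190 / (2307 × 3210) = 0.1977 d⁻¹.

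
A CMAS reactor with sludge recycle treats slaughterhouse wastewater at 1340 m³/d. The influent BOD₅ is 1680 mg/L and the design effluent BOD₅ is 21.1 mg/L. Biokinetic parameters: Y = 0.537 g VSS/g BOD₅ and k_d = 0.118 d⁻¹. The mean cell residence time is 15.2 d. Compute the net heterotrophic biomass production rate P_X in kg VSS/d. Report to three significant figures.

Correct the yield for decay: Y_obs = Y/(1 + k_d θ_c) = 0.537 / (1 + 0.118 × 15.2) = 0.537 / 2.794 = 0.1922.
Q·(S₀ − S) = 1340 × (1680 − 21.1) × 10⁻³ = 2223 kg/d removed.
So the net sludge growth is P_X = 0.1922 × 2223 = 427.3 kg VSS/d.

P_X ≈ 427 kg VSS/d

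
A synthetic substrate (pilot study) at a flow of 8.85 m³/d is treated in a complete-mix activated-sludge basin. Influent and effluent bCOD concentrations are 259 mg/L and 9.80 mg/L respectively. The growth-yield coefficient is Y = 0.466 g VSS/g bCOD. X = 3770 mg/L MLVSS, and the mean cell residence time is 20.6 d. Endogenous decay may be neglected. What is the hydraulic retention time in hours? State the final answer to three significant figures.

τ ≈ 15.2 h

V·X = Y·Q·ΔS·θ_c gives V = 0.466 × 8.85 × (259 − 9.80) × 20.6 / 3770 = 5.616 m³.
τ = V/Q = 5.616/8.85 = 0.6345 d, or 15.23 h.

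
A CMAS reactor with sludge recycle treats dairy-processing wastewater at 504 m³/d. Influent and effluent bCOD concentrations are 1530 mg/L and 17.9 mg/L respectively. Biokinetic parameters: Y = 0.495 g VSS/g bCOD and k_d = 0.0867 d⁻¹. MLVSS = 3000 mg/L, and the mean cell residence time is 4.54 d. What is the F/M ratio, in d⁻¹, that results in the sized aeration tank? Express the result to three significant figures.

F/M ≈ 0.627 d⁻¹

Rearranging the biomass balance for a CMAS with decay, V = Y·Q·ΔS·θ_c / [X·(1+k_d θ_c)] = 0.495 × 504 × (1530 − 17.9) × 4.54 / [3000 × (1 + 0.0867 × 4.54)] = 1.71×10^6 / 4181 = 409.6 m³.
F/M = applied load / biomass = Q·S₀/(V·X) = 504 × 1530 / (409.6 × 3000) = 0.6275 d⁻¹.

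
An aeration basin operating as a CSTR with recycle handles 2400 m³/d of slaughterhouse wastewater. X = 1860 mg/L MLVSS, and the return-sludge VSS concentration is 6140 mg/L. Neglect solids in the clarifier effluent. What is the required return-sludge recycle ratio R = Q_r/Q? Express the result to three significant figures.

Mass balance around the secondary clarifier (neglecting effluent solids): R = X / (X_r − X) = 1860 / (6140 − 1860) = 0.4346.

R ≈ 0.435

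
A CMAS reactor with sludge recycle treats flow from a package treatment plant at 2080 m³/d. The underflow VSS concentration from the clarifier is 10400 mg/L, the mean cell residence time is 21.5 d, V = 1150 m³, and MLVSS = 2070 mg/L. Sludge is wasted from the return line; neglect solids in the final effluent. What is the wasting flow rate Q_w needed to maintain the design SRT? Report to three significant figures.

Q_w = (V·X)/(θ_c X_r) = 1150 × 2070 / (21.5 × 10400) = 10.65 m³/d.

Q_w ≈ 10.6 m³/d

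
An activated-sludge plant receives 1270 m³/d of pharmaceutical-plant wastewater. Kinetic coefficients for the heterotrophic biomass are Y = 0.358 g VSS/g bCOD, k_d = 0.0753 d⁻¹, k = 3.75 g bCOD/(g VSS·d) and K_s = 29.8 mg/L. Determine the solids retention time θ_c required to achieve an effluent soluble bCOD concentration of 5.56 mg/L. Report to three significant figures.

At the target effluent, Y k S/(K_s+S) = 0.358×3.75×5.56/35.36 = 0.2111 d⁻¹.
Then 1/θ_c = μ − k_d = 0.2111 − 0.0753 = 0.1358 d⁻¹, giving θ_c = 7.364 d.

θ_c ≈ 7.36 d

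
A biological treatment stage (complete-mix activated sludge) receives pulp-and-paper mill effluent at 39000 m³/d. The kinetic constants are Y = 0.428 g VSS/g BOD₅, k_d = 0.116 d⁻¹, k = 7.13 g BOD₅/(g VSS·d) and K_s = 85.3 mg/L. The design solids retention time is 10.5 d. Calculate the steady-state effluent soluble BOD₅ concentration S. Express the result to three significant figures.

Effluent substrate depends only on kinetics and SRT: S = K_s(1 + k_d θ_c) / [θ_c(Yk − k_d) − 1] = 85.3 × (1 + 0.116 × 10.5) / [10.5 × (0.428 × 7.13 − 0.116) − 1] = 189.2 / 29.82 = 6.344 mg/L.

S ≈ 6.34 mg/L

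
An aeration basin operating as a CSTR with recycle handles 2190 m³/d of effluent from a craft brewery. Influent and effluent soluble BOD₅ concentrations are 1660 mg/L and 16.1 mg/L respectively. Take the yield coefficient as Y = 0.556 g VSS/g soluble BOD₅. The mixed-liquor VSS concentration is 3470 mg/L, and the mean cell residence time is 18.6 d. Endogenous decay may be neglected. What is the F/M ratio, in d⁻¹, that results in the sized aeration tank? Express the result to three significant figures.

F/M ≈ 0.0976 d⁻¹

V·X = Y·Q·ΔS·θ_c gives V = 0.556 × 2190 × (1660 − 16.1) × 18.6 / 3470 = 10729 m³.
F/M = applied load / biomass = Q·S₀/(V·X) = 2190 × 1660 / (10729 × 3470) = 0.09764 d⁻¹.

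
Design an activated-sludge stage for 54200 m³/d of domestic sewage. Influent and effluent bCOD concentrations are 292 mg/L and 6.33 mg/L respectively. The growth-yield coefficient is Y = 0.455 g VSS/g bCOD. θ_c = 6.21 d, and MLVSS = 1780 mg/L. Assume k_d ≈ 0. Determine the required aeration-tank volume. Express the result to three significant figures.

V·X = Y·Q·ΔS·θ_c gives V = 0.455 × 54200 × (292 − 6.33) × 6.21 / 1780 = 24578 m³.

V ≈ 24600 m³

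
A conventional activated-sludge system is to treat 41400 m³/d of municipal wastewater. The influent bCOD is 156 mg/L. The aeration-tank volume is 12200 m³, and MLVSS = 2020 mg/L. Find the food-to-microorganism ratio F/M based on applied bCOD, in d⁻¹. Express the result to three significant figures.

F/M ≈ 0.262 d⁻¹

Food-to-microorganism ratio F/M = Q S₀ / (V X) = 41400 × 156 / (12200 × 2020) = 0.2621 d⁻¹.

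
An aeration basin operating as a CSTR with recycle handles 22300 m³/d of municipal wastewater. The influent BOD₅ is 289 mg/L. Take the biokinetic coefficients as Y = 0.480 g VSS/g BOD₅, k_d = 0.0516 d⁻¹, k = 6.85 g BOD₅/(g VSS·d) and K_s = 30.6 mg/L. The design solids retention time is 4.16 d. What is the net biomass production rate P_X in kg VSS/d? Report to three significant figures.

P_X ≈ 2520 kg VSS/d

Effluent substrate depends only on kinetics and SRT: S = K_s(1 + k_d θ_c) / [θ_c(Yk − k_d) − 1] = 30.6 × (1 + 0.0516 × 4.16) / [4.16 × (0.480 × 6.85 − 0.0516) − 1] = 37.17 / 12.46 = 2.982 mg/L.
Correct the yield for decay: Y_obs = Y/(1 + k_d θ_c) = 0.480 / (1 + 0.0516 × 4.16) = 0.480 / 1.215 = 0.3952.
ΔS = 289 − 2.98 = 286.0 mg/L, so the substrate removal rate is 22300 × 286.0/1000 = 6378 kg BOD₅/d.
P_X = Y_obs · Q(S₀ − S) = 0.3952 × 6378 = 2521 kg VSS/d.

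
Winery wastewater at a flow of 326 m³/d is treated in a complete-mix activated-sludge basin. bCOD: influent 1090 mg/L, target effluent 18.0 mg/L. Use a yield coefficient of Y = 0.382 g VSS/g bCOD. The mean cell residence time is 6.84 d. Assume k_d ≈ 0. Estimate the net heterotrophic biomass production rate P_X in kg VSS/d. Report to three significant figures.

P_X ≈ 133 kg VSS/d

With endogenous decay neglected, the observed yield equals the true yield: Y_obs = Y = 0.382 g VSS/g bCOD.
Substrate removed = Q·(S₀ − S) = 326 m³/d × (1090 − 18.0) g/m³ = 3.49×10^5 g/d = 349.5 kg/d.
Biomass produced: P_X = Y_obs·Q·ΔS = 0.3820 × 349.5 ≈ 133.5 kg VSS/d.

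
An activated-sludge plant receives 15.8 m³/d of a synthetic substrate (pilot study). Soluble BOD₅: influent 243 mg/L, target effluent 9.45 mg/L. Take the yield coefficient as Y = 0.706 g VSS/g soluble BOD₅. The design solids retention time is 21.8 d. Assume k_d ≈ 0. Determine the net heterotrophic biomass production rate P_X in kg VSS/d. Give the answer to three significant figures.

With endogenous decay neglected, the observed yield equals the true yield: Y_obs = Y = 0.706 g VSS/g soluble BOD₅.
Substrate removed = Q·(S₀ − S) = 15.8 m³/d × (243 − 9.45) g/m³ = 3.69×10^3 g/d = 3.690 kg/d.
P_X = Y_obs · Q(S₀ − S) = 0.7060 × 3.690 = 2.605 kg VSS/d.

P_X ≈ 2.61 kg VSS/d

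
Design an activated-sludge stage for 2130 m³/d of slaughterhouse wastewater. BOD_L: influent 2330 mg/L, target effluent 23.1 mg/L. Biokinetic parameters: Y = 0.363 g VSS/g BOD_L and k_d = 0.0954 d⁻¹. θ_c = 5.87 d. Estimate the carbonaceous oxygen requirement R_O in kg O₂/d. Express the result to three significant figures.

Y_obs = Y / (1 + k_d θ_c) = 0.363 / (1 + 0.0954 × 5.87) = 0.363 / 1.560 = 0.2327.
ΔS = 2330 − 23.1 = 2307 mg/L, so the substrate removal rate is 2130 × 2307/1000 = 4914 kg BOD_L/d.
Biomass synthesised: P_X = Y_obs × 4914 = 1143 kg VSS/d.
R_O = Q·ΔS − 1.42 P_X = 4914 − 1624 = 3290 kg O₂/d.

R_O ≈ 3290 kg O₂/d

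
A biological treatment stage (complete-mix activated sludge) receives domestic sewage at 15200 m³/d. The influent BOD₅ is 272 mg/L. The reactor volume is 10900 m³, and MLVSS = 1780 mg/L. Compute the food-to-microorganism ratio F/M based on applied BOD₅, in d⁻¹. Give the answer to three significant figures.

F/M = Q·S₀ / (V·X) = 15200 × 272 / (10900 × 1780) = 0.2131 g BOD₅·(g VSS·d)⁻¹.

F/M ≈ 0.213 d⁻¹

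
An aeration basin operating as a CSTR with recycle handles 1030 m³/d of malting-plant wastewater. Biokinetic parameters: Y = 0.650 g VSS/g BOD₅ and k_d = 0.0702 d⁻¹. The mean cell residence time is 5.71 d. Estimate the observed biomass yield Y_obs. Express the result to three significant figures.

Correct the yield for decay: Y_obs = Y/(1 + k_d θ_c) = 0.650 / (1 + 0.0702 × 5.71) = 0.650 / 1.401 = 0.4640.

Y_obs ≈ 0.464 g VSS/g BOD₅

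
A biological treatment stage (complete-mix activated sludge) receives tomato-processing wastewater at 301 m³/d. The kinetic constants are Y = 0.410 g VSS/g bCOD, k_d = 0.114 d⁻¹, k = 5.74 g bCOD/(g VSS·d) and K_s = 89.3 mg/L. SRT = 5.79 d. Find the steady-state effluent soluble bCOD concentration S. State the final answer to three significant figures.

Effluent substrate depends only on kinetics and SRT: S = K_s(1 + k_d θ_c) / [θ_c(Yk − k_d) − 1] = 89.3 × (1 + 0.114 × 5.79) / [5.79 × (0.410 × 5.74 − 0.114) − 1] = 148.2 / 11.97 = 12.39 mg/L.

S ≈ 12.4 mg/L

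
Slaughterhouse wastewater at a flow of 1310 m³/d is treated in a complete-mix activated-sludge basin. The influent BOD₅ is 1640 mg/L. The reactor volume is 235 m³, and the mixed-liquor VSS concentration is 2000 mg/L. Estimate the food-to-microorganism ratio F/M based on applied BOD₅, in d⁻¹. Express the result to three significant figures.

F/M = Q·S₀ / (V·X) = 1310 × 1640 / (235.0 × 2000) = 4.571 g BOD₅·(g VSS·d)⁻¹.

F/M ≈ 4.57 d⁻¹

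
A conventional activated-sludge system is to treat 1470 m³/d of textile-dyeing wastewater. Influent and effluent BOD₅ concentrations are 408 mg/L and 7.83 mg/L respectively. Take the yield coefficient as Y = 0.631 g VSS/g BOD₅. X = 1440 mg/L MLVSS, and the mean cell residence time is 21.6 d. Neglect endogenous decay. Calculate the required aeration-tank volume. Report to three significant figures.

V ≈ 5570 m³

V·X = Y·Q·ΔS·θ_c gives V = 0.631 × 1470 × (408 − 7.83) × 21.6 / 1440 = 5568 m³.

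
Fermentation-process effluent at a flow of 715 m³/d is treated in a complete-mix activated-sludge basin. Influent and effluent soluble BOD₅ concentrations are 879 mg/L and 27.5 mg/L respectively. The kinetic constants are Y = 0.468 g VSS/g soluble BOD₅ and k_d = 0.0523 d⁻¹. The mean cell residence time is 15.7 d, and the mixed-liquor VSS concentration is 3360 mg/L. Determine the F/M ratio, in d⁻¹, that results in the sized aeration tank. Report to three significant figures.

F/M ≈ 0.256 d⁻¹

Steady-state biomass mass balance: V·X·(1 + k_d·θ_c) = Y·Q·(S₀ − S)·θ_c, so V = 0.468 × 715 × (879 − 27.5) × 15.7 / [3360 × (1 + 0.0523 × 15.7)] = 4.47×10^6 / 6119 = 731.1 m³.
F/M = Q·S₀ / (V·X) = 715 × 879 / (731.1 × 3360) = 0.2559 g soluble BOD₅·(g VSS·d)⁻¹.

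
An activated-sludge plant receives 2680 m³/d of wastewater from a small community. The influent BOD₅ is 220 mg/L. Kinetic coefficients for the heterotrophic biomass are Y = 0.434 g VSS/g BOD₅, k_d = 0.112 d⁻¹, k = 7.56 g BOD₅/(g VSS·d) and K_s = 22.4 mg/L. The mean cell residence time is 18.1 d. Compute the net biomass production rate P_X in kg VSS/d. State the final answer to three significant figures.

P_X ≈ 84.1 kg VSS/d

For a completely mixed reactor with recycle the Lawrence–McCarty relation gives S = K_s·(1 + k_d·θ_c) / [θ_c·(Y·k − k_d) − 1] = 22.4 × (1 + 0.112 × 18.1) / [18.1 × (0.434 × 7.56 − 0.112) − 1] = 67.81 / 56.36 = 1.203 mg/L.
Y_obs = Y / (1 + k_d θ_c) = 0.434 / (1 + 0.112 × 18.1) = 0.434 / 3.027 = 0.1434.
ΔS = 220 − 1.20 = 218.8 mg/L, so the substrate removal rate is 2680 × 218.8/1000 = 586.4 kg BOD₅/d.
Net biomass production P_X = Y_obs × Q·(S₀ − S) = 0.1434 × 586.4 = 84.07 kg VSS/d.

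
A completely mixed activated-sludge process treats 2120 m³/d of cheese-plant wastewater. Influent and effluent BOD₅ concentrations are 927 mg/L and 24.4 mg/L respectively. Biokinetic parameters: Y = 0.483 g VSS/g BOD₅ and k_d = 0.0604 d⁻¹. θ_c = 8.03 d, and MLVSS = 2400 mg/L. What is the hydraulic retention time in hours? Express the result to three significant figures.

τ ≈ 23.6 h

Steady-state biomass mass balance: V·X·(1 + k_d·θ_c) = Y·Q·(S₀ − S)·θ_c, so V = 0.483 × 2120 × (927 − 24.4) × 8.03 / [2400 × (1 + 0.0604 × 8.03)] = 7.42×10^6 / 3564 = 2082 m³.
HRT = V/Q = 2082 m³ / 2120 m³·d⁻¹ = 0.9822 d × 24 = 23.57 h.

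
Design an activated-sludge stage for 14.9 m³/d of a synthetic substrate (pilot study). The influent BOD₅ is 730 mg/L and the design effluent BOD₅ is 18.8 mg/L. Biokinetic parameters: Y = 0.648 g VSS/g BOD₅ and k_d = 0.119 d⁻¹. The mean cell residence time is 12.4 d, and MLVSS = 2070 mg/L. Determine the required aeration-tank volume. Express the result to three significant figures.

Rearranging the biomass balance for a CMAS with decay, V = Y·Q·ΔS·θ_c / [X·(1+k_d θ_c)] = 0.648 × 14.9 × (730 − 18.8) × 12.4 / [2070 × (1 + 0.119 × 12.4)] = 8.51×10^4 / 5124 = 16.62 m³.

V ≈ 16.6 m³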